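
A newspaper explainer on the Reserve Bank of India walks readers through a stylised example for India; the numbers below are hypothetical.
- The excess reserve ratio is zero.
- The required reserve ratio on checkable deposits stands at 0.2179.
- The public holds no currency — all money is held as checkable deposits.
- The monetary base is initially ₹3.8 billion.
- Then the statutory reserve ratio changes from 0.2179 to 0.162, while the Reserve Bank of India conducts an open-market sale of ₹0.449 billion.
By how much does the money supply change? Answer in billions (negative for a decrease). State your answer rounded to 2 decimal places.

Before: m₁ = 1 / (0.2179) ≈ 4.5893, MB₁ = 3.8, so M₁ = 4.5893 × 3.8 ≈ 17.4393 billion.
After: m₂ = 1 / (0.162) ≈ 6.1728, MB₂ = 3.8 − 0.449 = 3.351, so M₂ = 6.1728 × 3.351 ≈ 20.6851 billion.
ΔM = M₂ − M₁ = 20.6851 − 17.4393 = 3.2458 billion.

₹3.25 billion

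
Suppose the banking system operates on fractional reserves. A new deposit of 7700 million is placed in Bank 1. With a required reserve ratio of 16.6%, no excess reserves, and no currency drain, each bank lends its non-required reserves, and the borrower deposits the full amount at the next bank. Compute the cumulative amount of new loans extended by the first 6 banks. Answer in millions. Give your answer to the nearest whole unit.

25668 million

Bank i lends (1 − rr)^i of the original deposit: Bank 1 lends 7700·0.8340 = 6421.8000, Bank 2 lends 7700·0.8340² = 5355.7812, and so on.
Summing a geometric series: total = 7700·[0.8340·(1 − 0.8340^6) / (1 − 0.8340)] ≈ 25667.5205 million.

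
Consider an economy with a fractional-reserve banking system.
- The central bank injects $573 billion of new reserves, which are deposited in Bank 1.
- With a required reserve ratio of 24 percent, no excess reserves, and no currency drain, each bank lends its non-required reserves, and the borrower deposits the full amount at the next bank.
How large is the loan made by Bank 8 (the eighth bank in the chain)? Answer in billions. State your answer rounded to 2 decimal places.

$63.78 billion

Each bank lends a fraction (1 − rr) = 0.7600 of the deposit it receives, so Bank 8 receives 573·0.7600^7 and lends 573·0.7600^8 ≈ 63.7769 billion.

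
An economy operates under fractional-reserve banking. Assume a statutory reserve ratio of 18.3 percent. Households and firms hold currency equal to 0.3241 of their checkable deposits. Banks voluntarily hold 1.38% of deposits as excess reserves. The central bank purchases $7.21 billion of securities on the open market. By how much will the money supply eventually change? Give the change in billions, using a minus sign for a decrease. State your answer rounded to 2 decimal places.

The money multiplier is m = (1 + c) / (rr + e + c) = (1 + 0.3241) / (0.183 + 0.0138 + 0.3241) ≈ 2.5419.
The purchase adds 7.21 billion of base, so ΔM = m × ΔMB = 2.5419 × (+7.21) ≈ 18.3271 billion.

$18.33 billion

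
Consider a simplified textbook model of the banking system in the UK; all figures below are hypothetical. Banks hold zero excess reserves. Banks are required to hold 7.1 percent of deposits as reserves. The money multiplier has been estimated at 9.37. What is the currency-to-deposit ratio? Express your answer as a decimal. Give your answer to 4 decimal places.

0.0400

Using m = 9.37. From m = (1 + c)/(c + rr + e), rearranging gives 1 + c = m·(c + rr + e), so c·(1 − m) = m·(rr + e) − 1.
Hence c = [m·(rr + e) − 1]/(1 − m) = [9.37 × (0.071 + 0) − 1] / (1 − 9.37) ≈ 0.039992.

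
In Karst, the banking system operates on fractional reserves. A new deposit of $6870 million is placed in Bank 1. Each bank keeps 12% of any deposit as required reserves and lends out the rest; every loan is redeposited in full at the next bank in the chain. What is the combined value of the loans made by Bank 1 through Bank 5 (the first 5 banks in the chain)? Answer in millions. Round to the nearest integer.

$23793 million

Bank i lends (1 − rr)^i of the original deposit: Bank 1 lends 6870·0.8800 = 6045.6000, Bank 2 lends 6870·0.8800² = 5320.1280, and so on.
Summing a geometric series: total = 6870·[0.8800·(1 − 0.8800^5) / (1 − 0.8800)] ≈ 23792.8660 million.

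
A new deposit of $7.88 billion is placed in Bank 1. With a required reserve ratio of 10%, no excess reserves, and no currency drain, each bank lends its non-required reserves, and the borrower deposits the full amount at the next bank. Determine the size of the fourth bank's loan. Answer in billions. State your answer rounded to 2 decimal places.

$5.17 billion

Each bank lends a fraction (1 − rr) = 0.9000 of the deposit it receives, so Bank 4 receives 7.88·0.9000^3 and lends 7.88·0.9000^4 ≈ 5.1701 billion.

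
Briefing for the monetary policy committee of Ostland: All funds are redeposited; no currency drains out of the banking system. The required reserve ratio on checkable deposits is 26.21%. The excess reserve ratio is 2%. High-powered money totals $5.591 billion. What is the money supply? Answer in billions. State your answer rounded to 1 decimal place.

$19.8 billion

The money multiplier is m = 1 / (rr + e) = 1 / (0.2621 + 0.02) ≈ 3.5448.
So M = m × MB = 3.5448 × 5.591 ≈ 19.819 billion.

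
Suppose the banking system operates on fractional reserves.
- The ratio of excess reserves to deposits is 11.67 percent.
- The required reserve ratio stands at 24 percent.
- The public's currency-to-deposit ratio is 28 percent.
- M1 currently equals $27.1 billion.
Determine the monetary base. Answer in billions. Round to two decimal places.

$13.48 billion

The money multiplier is m = (1 + c) / (rr + e + c) = (1 + 0.28) / (0.24 + 0.1167 + 0.28) ≈ 2.01037.
MB = M / m = 27.1 / 2.01037 ≈ 13.4801 billion.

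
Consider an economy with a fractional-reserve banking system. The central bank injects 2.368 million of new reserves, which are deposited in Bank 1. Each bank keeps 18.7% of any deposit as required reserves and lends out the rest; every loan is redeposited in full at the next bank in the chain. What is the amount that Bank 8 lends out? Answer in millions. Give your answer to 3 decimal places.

Each bank lends a fraction (1 − rr) = 0.8130 of the deposit it receives, so Bank 8 receives 2.368·0.8130^7 and lends 2.368·0.8130^8 ≈ 0.4520 million.

0.452 million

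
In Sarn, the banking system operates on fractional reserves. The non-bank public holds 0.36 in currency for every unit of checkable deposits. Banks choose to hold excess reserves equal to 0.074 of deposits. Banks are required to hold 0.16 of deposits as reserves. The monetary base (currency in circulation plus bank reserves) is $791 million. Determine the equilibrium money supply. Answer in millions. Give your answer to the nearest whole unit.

$1811 million

The money multiplier is m = (1 + c) / (rr + e + c) = (1 + 0.36) / (0.16 + 0.074 + 0.36) ≈ 2.2896.
So M = m × MB = 2.2896 × 791 = 1811.0736 million.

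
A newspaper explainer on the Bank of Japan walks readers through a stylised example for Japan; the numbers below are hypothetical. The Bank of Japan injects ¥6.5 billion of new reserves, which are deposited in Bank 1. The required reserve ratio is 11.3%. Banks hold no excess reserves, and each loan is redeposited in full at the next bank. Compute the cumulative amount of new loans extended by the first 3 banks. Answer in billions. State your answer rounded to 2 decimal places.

¥15.42 billion

Bank i lends (1 − rr)^i of the original deposit: Bank 1 lends 6.5·0.8870 = 5.7655, Bank 2 lends 6.5·0.8870² ≈ 5.1140, and so on.
Summing a geometric series: total = 6.5·[0.8870·(1 − 0.8870^3) / (1 − 0.8870)] ≈ 15.4156 billion.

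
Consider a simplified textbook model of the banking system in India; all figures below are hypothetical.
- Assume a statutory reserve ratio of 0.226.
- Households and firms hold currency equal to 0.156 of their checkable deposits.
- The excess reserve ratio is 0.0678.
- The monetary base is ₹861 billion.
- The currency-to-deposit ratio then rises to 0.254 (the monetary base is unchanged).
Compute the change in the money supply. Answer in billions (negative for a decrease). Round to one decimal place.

Initially m₁ = (1 + 0.156) / (0.226 + 0.0678 + 0.156) ≈ 2.57003, so M₁ = 2.57003 × 861 ≈ 2212.7958 billion.
After the change m₂ = (1 + 0.254) / (0.226 + 0.0678 + 0.254) ≈ 2.28916, so M₂ = 2.28916 × 861 ≈ 1970.9668 billion.
ΔM = M₂ − M₁ = 1970.9668 − 2212.7958 = -241.829 billion.

-241.8 billion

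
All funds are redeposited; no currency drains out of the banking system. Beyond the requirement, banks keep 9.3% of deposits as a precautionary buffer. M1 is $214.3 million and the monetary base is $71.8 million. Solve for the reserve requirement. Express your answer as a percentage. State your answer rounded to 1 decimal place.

Using m = M/MB = 214.3/71.8 ≈ 2.984680. Since m = (1 + c)/(c + rr + e), the denominator satisfies c + rr + e = (1 + c)/m = (1 + 0) / 2.984680 ≈ 0.335044.
With c = 0 and e = 0.093, the reserve requirement is 0.335044 − 0 − 0.093 = 0.242044.

24.2%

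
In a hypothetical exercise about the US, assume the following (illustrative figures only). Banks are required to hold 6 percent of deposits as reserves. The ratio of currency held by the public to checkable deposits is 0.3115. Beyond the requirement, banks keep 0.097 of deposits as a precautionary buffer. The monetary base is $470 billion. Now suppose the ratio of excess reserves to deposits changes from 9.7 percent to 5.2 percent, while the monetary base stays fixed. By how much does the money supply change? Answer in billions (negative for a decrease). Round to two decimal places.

Initially m₁ = (1 + 0.3115) / (0.06 + 0.097 + 0.3115) ≈ 2.799360, so M₁ = 2.799360 × 470 = 1315.6992 billion.
After the change m₂ = (1 + 0.3115) / (0.06 + 0.052 + 0.3115) ≈ 3.096812, so M₂ = 3.096812 × 470 ≈ 1455.5016 billion.
ΔM = M₂ − M₁ = 1455.5016 − 1315.6992 = 139.8024 billion.

$139.80 billion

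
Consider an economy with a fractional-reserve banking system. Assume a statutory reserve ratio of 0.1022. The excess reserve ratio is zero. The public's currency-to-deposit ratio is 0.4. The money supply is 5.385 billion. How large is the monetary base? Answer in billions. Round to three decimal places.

1.932 billion

The money multiplier is m = (1 + c) / (rr + c) = (1 + 0.4) / (0.1022 + 0.4) ≈ 2.78773.
MB = M / m = 5.385 / 2.78773 ≈ 1.9317 billion.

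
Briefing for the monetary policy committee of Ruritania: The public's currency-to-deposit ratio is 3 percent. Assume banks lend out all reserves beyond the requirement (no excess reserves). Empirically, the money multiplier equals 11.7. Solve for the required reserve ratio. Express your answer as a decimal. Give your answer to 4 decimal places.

0.0580

Using m = 11.7. Since m = (1 + c)/(c + rr + e), the denominator satisfies c + rr + e = (1 + c)/m = (1 + 0.03) / 11.7 ≈ 0.088034.
With c = 0.03 and e = 0, the required reserve ratio is 0.088034 − 0.03 − 0 = 0.058034.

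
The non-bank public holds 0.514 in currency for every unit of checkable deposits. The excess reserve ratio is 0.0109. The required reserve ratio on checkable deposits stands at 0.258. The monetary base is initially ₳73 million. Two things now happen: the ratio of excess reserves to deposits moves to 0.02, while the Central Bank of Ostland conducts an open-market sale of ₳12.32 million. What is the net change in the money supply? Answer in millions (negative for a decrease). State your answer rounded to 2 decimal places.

Before: m₁ = (1 + 0.514) / (0.258 + 0.0109 + 0.514) ≈ 1.93384, MB₁ = 73, so M₁ = 1.93384 × 73 ≈ 141.1703 million.
After: m₂ = (1 + 0.514) / (0.258 + 0.02 + 0.514) ≈ 1.91162, MB₂ = 73 − 12.32 = 60.68, so M₂ = 1.91162 × 60.68 ≈ 115.9971 million.
ΔM = M₂ − M₁ = 115.9971 − 141.1703 = -25.1732 million.

-25.17 million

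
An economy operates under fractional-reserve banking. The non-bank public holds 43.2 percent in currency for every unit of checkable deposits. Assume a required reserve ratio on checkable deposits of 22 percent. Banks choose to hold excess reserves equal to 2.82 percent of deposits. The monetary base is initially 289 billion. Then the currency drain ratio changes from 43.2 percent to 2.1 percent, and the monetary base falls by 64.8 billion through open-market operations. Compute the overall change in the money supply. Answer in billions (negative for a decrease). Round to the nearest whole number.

Before: m₁ = (1 + 0.432) / (0.22 + 0.0282 + 0.432) ≈ 2.1053, MB₁ = 289, so M₁ = 2.1053 × 289 = 608.4317 billion.
After: m₂ = (1 + 0.021) / (0.22 + 0.0282 + 0.021) ≈ 3.7927, MB₂ = 289 − 64.8 = 224.2, so M₂ = 3.7927 × 224.2 ≈ 850.3233 billion.
ΔM = M₂ − M₁ = 850.3233 − 608.4317 = 241.8916 billion.

242 billion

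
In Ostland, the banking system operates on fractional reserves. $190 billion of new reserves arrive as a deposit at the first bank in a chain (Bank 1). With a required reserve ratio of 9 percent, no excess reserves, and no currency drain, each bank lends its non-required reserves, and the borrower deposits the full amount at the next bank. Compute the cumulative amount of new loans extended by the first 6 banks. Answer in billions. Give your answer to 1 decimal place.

Bank i lends (1 − rr)^i of the original deposit: Bank 1 lends 190·0.9100 = 172.9000, Bank 2 lends 190·0.9100² = 157.3390, and so on.
Summing a geometric series: total = 190·[0.9100·(1 − 0.9100^6) / (1 − 0.9100)] ≈ 830.1712 billion.

$830.2 billion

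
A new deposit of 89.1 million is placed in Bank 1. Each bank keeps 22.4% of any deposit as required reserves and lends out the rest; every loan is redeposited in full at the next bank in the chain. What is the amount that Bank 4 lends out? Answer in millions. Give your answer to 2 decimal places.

32.31 million

Each bank lends a fraction (1 − rr) = 0.7760 of the deposit it receives, so Bank 4 receives 89.1·0.7760^3 and lends 89.1·0.7760^4 ≈ 32.3091 million.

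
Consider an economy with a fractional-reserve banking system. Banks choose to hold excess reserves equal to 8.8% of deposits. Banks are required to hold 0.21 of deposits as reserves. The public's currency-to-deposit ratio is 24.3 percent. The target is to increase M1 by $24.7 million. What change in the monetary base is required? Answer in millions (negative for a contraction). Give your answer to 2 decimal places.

The money multiplier is m = (1 + c) / (rr + e + c) = (1 + 0.243) / (0.21 + 0.088 + 0.243) ≈ 2.29760.
ΔMB = ΔM / m = (+24.7) / 2.29760 ≈ 10.7503 million.

$10.75 million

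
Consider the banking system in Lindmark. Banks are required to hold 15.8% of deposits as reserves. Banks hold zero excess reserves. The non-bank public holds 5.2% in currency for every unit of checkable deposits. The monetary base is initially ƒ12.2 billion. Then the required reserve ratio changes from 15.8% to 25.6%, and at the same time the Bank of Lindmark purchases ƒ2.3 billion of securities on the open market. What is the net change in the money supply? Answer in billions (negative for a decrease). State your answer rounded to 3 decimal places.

Before: m₁ = (1 + 0.052) / (0.158 + 0.052) ≈ 5.009524, MB₁ = 12.2, so M₁ = 5.009524 × 12.2 ≈ 61.1162 billion.
After: m₂ = (1 + 0.052) / (0.256 + 0.052) ≈ 3.415584, MB₂ = 12.2 + 2.3 = 14.5, so M₂ = 3.415584 × 14.5 ≈ 49.526 billion.
ΔM = M₂ − M₁ = 49.526 − 61.1162 = -11.5902 billion.

-11.590 billion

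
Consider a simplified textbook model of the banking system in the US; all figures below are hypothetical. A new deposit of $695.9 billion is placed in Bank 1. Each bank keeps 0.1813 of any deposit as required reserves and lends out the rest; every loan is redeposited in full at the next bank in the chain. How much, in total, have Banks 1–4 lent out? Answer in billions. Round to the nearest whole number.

$1731 billion

Bank i lends (1 − rr)^i of the original deposit: Bank 1 lends 695.9·0.8187 ≈ 569.7333, Bank 2 lends 695.9·0.8187² ≈ 466.4407, and so on.
Summing a geometric series: total = 695.9·[0.8187·(1 − 0.8187^4) / (1 − 0.8187)] ≈ 1730.6900 billion.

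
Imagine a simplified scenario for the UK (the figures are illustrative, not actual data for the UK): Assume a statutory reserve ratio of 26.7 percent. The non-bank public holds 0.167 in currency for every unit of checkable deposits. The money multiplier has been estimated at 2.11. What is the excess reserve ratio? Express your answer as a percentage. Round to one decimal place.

Using m = 2.11. Since m = (1 + c)/(c + rr + e), the denominator satisfies c + rr + e = (1 + c)/m = (1 + 0.167) / 2.11 ≈ 0.553081.
With c = 0.167 and rr = 0.267, the excess reserve ratio is 0.553081 − 0.167 − 0.267 = 0.119081.

11.9%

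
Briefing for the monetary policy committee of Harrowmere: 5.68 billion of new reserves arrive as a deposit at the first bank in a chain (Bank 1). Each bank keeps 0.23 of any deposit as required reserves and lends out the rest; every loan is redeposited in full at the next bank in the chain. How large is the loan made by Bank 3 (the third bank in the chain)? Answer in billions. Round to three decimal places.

Each bank lends a fraction (1 − rr) = 0.7700 of the deposit it receives, so Bank 3 receives 5.68·0.7700^2 and lends 5.68·0.7700^3 ≈ 2.5931 billion.

2.593 billion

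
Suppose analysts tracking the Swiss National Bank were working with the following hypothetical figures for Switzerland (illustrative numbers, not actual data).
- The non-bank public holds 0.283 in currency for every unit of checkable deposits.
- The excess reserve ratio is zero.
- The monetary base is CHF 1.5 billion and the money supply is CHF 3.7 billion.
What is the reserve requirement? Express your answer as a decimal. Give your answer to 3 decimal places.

0.237

Using m = M/MB = 3.7/1.5 ≈ 2.466667. Since m = (1 + c)/(c + rr + e), the denominator satisfies c + rr + e = (1 + c)/m = (1 + 0.283) / 2.466667 ≈ 0.520135.
With c = 0.283 and e = 0, the reserve requirement is 0.520135 − 0.283 − 0 = 0.237135.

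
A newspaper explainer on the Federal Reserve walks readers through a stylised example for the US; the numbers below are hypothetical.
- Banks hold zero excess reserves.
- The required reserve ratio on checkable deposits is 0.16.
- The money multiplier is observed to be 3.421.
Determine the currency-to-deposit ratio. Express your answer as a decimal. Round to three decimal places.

0.187

Using m = 3.421. From m = (1 + c)/(c + rr + e), rearranging gives 1 + c = m·(c + rr + e), so c·(1 − m) = m·(rr + e) − 1.
Hence c = [m·(rr + e) − 1]/(1 − m) = [3.421 × (0.16 + 0) − 1] / (1 − 3.421) ≈ 0.186964.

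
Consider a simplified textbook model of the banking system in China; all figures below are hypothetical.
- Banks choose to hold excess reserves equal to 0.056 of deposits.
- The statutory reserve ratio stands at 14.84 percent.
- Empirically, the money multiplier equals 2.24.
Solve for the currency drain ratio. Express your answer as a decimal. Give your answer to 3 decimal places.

0.437

Using m = 2.24. From m = (1 + c)/(c + rr + e), rearranging gives 1 + c = m·(c + rr + e), so c·(1 − m) = m·(rr + e) − 1.
Hence c = [m·(rr + e) − 1]/(1 − m) = [2.24 × (0.1484 + 0.056) − 1] / (1 − 2.24) ≈ 0.437213.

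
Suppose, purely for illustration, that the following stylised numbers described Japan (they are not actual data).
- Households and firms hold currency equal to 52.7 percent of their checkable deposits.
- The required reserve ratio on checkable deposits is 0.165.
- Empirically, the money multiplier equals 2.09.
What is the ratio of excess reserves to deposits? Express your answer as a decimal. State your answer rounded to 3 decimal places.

Using m = 2.09. Since m = (1 + c)/(c + rr + e), the denominator satisfies c + rr + e = (1 + c)/m = (1 + 0.527) / 2.09 ≈ 0.730622.
With c = 0.527 and rr = 0.165, the ratio of excess reserves to deposits is 0.730622 − 0.527 − 0.165 = 0.038622.

0.039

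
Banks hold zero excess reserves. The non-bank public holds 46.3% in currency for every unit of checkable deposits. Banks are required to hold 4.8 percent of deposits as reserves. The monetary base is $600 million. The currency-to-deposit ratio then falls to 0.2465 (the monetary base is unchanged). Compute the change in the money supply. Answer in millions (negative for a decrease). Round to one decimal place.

Initially m₁ = (1 + 0.463) / (0.048 + 0.463) ≈ 2.86301, so M₁ = 2.86301 × 600 = 1717.806 million.
After the change m₂ = (1 + 0.2465) / (0.048 + 0.2465) ≈ 4.23260, so M₂ = 4.23260 × 600 = 2539.56 million.
ΔM = M₂ − M₁ = 2539.56 − 1717.806 = 821.754 million.

$821.8 million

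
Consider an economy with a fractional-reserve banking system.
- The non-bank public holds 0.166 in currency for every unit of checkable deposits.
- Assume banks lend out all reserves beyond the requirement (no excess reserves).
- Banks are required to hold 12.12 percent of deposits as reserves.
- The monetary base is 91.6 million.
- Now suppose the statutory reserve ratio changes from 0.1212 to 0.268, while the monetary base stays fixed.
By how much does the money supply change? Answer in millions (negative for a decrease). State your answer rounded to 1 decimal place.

Initially m₁ = (1 + 0.166) / (0.1212 + 0.166) ≈ 4.0599, so M₁ = 4.0599 × 91.6 ≈ 371.8868 million.
After the change m₂ = (1 + 0.166) / (0.268 + 0.166) ≈ 2.6866, so M₂ = 2.6866 × 91.6 ≈ 246.0926 million.
ΔM = M₂ − M₁ = 246.0926 − 371.8868 = -125.7942 million.

-125.8 million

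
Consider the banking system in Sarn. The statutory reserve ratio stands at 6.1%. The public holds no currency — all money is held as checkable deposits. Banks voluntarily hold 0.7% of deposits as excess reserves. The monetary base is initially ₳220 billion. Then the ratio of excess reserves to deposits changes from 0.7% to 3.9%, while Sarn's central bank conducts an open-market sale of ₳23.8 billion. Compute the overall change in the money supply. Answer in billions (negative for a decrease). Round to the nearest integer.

Before: m₁ = 1 / (0.061 + 0.007) ≈ 14.7059, MB₁ = 220, so M₁ = 14.7059 × 220 = 3235.298 billion.
After: m₂ = 1 / (0.061 + 0.039) = 10, MB₂ = 220 − 23.8 = 196.2, so M₂ = 10 × 196.2 = 1962 billion.
ΔM = M₂ − M₁ = 1962 − 3235.298 = -1273.298 billion.

-1273 billion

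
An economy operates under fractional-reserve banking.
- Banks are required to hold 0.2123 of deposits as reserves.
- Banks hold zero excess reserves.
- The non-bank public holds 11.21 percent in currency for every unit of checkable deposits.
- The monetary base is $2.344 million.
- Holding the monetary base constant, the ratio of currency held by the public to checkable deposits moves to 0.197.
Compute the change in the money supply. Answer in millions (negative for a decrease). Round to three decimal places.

Initially m₁ = (1 + 0.1121) / (0.2123 + 0.1121) ≈ 3.42818, so M₁ = 3.42818 × 2.344 ≈ 8.0357 million.
After the change m₂ = (1 + 0.197) / (0.2123 + 0.197) ≈ 2.92451, so M₂ = 2.92451 × 2.344 ≈ 6.8551 million.
ΔM = M₂ − M₁ = 6.8551 − 8.0357 = -1.1806 million.

-1.181 million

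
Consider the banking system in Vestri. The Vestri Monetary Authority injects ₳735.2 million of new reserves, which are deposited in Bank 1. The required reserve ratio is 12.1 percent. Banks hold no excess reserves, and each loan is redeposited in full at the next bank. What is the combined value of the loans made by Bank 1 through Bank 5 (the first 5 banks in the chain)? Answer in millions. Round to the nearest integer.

Bank i lends (1 − rr)^i of the original deposit: Bank 1 lends 735.2·0.8790 = 646.2408, Bank 2 lends 735.2·0.8790² ≈ 568.0457, and so on.
Summing a geometric series: total = 735.2·[0.8790·(1 − 0.8790^5) / (1 − 0.8790)] ≈ 2538.2830 million.

₳2538 million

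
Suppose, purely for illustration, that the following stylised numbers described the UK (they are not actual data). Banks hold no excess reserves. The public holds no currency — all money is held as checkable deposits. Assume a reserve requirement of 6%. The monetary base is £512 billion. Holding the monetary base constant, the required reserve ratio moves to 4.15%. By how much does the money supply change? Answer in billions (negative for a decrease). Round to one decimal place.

£3804.0 billion

Initially m₁ = 1 / (0.06) ≈ 16.66667, so M₁ = 16.66667 × 512 ≈ 8533.335 billion.
After the change m₂ = 1 / (0.0415) ≈ 24.09639, so M₂ = 24.09639 × 512 ≈ 12337.3517 billion.
ΔM = M₂ − M₁ = 12337.3517 − 8533.335 = 3804.0167 billion.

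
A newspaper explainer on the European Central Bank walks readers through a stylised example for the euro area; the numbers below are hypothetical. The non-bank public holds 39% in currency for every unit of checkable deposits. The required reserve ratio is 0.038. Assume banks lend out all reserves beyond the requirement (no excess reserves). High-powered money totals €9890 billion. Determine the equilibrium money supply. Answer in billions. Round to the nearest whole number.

The money multiplier is m = (1 + c) / (rr + c) = (1 + 0.39) / (0.038 + 0.39) ≈ 3.24766.
So M = m × MB = 3.24766 × 9890 = 32119.3574 billion.

€32119 billion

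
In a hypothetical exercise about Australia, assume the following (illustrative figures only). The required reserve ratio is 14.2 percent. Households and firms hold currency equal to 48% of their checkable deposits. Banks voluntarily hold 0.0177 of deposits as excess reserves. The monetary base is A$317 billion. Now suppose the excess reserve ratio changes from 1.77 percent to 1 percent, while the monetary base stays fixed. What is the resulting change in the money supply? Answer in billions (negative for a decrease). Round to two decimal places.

A$8.94 billion

Initially m₁ = (1 + 0.48) / (0.142 + 0.0177 + 0.48) ≈ 2.313584, so M₁ = 2.313584 × 317 ≈ 733.4061 billion.
After the change m₂ = (1 + 0.48) / (0.142 + 0.01 + 0.48) ≈ 2.341772, so M₂ = 2.341772 × 317 ≈ 742.3417 billion.
ΔM = M₂ − M₁ = 742.3417 − 733.4061 = 8.9356 billion.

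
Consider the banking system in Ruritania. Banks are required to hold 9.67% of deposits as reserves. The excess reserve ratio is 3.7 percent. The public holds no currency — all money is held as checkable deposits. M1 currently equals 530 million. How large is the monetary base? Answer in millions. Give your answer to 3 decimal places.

The money multiplier is m = 1 / (rr + e) = 1 / (0.0967 + 0.037) ≈ 7.4794316.
MB = M / m = 530 / 7.4794316 ≈ 70.861 million.

70.861 million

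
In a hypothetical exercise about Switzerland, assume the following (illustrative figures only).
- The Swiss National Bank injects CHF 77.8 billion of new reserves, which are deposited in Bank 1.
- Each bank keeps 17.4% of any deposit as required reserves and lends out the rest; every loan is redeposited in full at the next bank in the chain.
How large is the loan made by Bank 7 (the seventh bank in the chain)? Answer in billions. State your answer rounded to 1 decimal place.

CHF 20.4 billion

Each bank lends a fraction (1 − rr) = 0.8260 of the deposit it receives, so Bank 7 receives 77.8·0.8260^6 and lends 77.8·0.8260^7 ≈ 20.4099 billion.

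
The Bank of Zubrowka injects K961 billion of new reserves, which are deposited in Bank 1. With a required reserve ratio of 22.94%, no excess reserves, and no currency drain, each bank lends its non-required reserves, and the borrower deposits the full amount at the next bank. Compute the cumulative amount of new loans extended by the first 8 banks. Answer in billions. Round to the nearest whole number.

Bank i lends (1 − rr)^i of the original deposit: Bank 1 lends 961·0.7706 = 740.5466, Bank 2 lends 961·0.7706² ≈ 570.6652, and so on.
Summing a geometric series: total = 961·[0.7706·(1 − 0.7706^8) / (1 − 0.7706)] ≈ 2826.7766 billion.

K2827 billion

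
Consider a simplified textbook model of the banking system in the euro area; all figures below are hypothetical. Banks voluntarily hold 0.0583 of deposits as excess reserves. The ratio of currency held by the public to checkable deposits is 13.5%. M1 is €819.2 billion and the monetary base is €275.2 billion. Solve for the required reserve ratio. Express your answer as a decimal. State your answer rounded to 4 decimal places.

0.1880

Using m = M/MB = 819.2/275.2 ≈ 2.976744. Since m = (1 + c)/(c + rr + e), the denominator satisfies c + rr + e = (1 + c)/m = (1 + 0.135) / 2.976744 ≈ 0.381289.
With c = 0.135 and e = 0.0583, the required reserve ratio is 0.381289 − 0.135 − 0.0583 = 0.187989.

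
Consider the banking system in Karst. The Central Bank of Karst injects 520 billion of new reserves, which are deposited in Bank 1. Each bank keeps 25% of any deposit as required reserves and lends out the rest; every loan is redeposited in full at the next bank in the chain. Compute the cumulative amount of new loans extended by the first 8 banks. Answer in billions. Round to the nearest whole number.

1404 billion

Bank i lends (1 − rr)^i of the original deposit: Bank 1 lends 520·0.7500 = 390.0000, Bank 2 lends 520·0.7500² = 292.5000, and so on.
Summing a geometric series: total = 520·[0.7500·(1 − 0.7500^8) / (1 − 0.7500)] ≈ 1403.8239 billion.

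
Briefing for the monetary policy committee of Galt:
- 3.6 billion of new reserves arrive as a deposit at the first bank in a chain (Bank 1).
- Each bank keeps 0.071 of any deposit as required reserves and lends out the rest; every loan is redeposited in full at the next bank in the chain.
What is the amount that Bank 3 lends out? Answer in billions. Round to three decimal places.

2.886 billion

Each bank lends a fraction (1 − rr) = 0.9290 of the deposit it receives, so Bank 3 receives 3.6·0.9290^2 and lends 3.6·0.9290^3 ≈ 2.8864 billion.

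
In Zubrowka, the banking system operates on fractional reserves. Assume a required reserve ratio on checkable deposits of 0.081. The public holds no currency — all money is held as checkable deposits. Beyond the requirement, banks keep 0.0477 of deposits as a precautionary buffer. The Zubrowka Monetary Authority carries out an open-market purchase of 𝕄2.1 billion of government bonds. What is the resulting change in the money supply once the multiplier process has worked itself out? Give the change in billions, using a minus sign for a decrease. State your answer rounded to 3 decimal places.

𝕄16.317 billion

The money multiplier is m = 1 / (rr + e) = 1 / (0.081 + 0.0477) ≈ 7.77001.
The purchase adds 2.1 billion of base, so ΔM = m × ΔMB = 7.77001 × (+2.1) ≈ 16.317 billion.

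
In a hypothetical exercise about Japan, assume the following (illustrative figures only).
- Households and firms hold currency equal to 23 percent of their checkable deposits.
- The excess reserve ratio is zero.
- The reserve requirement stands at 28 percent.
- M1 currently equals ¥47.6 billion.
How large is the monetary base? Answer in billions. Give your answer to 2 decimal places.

The money multiplier is m = (1 + c) / (rr + c) = (1 + 0.23) / (0.28 + 0.23) ≈ 2.41176.
MB = M / m = 47.6 / 2.41176 ≈ 19.7366 billion.

¥19.74 billion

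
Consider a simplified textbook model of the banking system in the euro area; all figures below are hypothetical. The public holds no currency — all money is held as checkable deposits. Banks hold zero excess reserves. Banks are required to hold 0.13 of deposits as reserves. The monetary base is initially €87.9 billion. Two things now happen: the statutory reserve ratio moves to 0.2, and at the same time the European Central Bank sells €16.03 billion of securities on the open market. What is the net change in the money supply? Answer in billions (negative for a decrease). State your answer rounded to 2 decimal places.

-316.80 billion

Before: m₁ = 1 / (0.13) ≈ 7.69231, MB₁ = 87.9, so M₁ = 7.69231 × 87.9 ≈ 676.154 billion.
After: m₂ = 1 / (0.2) = 5, MB₂ = 87.9 − 16.03 = 71.87, so M₂ = 5 × 71.87 = 359.35 billion.
ΔM = M₂ − M₁ = 359.35 − 676.154 = -316.804 billion.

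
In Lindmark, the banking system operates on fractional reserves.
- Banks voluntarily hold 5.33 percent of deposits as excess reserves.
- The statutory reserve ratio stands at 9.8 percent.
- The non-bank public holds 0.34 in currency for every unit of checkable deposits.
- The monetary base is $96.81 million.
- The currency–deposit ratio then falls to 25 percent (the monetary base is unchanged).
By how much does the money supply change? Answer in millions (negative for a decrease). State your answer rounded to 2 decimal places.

Initially m₁ = (1 + 0.34) / (0.098 + 0.0533 + 0.34) ≈ 2.72746, so M₁ = 2.72746 × 96.81 ≈ 264.0454 million.
After the change m₂ = (1 + 0.25) / (0.098 + 0.0533 + 0.25) ≈ 3.11488, so M₂ = 3.11488 × 96.81 ≈ 301.5515 million.
ΔM = M₂ − M₁ = 301.5515 − 264.0454 = 37.5061 million.

$37.51 million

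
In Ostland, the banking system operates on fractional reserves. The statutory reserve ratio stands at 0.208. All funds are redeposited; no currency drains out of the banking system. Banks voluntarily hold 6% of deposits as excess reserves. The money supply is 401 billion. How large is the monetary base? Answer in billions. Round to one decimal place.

The money multiplier is m = 1 / (rr + e) = 1 / (0.208 + 0.06) ≈ 3.73134.
MB = M / m = 401 / 3.73134 ≈ 107.4681 billion.

107.5 billion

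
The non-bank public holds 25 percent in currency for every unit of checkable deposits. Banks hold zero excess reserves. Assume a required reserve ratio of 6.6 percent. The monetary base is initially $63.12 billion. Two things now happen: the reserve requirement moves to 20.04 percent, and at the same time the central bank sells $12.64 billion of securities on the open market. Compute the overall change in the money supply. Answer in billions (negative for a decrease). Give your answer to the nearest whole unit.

Before: m₁ = (1 + 0.25) / (0.066 + 0.25) ≈ 3.9557, MB₁ = 63.12, so M₁ = 3.9557 × 63.12 ≈ 249.6838 billion.
After: m₂ = (1 + 0.25) / (0.2004 + 0.25) ≈ 2.7753, MB₂ = 63.12 − 12.64 = 50.48, so M₂ = 2.7753 × 50.48 ≈ 140.0971 billion.
ΔM = M₂ − M₁ = 140.0971 − 249.6838 = -109.5867 billion.

-110 billion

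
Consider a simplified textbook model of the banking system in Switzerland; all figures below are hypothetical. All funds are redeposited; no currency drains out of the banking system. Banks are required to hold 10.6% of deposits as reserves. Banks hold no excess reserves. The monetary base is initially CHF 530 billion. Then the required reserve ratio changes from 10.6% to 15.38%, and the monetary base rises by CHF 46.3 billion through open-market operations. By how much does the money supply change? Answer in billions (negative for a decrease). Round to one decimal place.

Before: m₁ = 1 / (0.106) ≈ 9.43396, MB₁ = 530, so M₁ = 9.43396 × 530 = 4999.9988 billion.
After: m₂ = 1 / (0.1538) ≈ 6.50195, MB₂ = 530 + 46.3 = 576.3, so M₂ = 6.50195 × 576.3 ≈ 3747.0738 billion.
ΔM = M₂ − M₁ = 3747.0738 − 4999.9988 = -1252.925 billion.

-1252.9 billion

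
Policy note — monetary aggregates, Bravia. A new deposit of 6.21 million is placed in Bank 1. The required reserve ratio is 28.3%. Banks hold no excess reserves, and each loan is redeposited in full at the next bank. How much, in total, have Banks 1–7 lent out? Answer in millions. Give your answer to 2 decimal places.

14.20 million

Bank i lends (1 − rr)^i of the original deposit: Bank 1 lends 6.21·0.7170 ≈ 4.4526, Bank 2 lends 6.21·0.7170² ≈ 3.1925, and so on.
Summing a geometric series: total = 6.21·[0.7170·(1 − 0.7170^7) / (1 − 0.7170)] ≈ 14.2008 million.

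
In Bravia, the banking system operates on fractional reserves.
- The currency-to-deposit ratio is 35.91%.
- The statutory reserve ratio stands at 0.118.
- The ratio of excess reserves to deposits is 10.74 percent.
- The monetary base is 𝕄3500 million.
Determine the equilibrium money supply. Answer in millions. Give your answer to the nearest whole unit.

The money multiplier is m = (1 + c) / (rr + e + c) = (1 + 0.3591) / (0.118 + 0.1074 + 0.3591) ≈ 2.32524.
So M = m × MB = 2.32524 × 3500 = 8138.34 million.

𝕄8138 million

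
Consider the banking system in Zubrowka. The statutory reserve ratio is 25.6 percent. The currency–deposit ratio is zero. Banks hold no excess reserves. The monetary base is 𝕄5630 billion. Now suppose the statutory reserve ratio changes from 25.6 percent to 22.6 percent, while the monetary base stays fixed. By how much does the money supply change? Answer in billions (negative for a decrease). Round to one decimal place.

Initially m₁ = 1 / (0.256) = 3.906250, so M₁ = 3.906250 × 5630 = 21992.1875 billion.
After the change m₂ = 1 / (0.226) ≈ 4.424779, so M₂ = 4.424779 × 5630 ≈ 24911.5058 billion.
ΔM = M₂ − M₁ = 24911.5058 − 21992.1875 = 2919.3183 billion.

𝕄2919.3 billion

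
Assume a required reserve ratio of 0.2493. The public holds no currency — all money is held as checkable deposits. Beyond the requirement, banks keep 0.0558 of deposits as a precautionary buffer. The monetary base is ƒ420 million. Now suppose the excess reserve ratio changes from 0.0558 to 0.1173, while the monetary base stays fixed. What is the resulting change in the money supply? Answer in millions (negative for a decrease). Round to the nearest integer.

Initially m₁ = 1 / (0.2493 + 0.0558) ≈ 3.2776, so M₁ = 3.2776 × 420 = 1376.592 million.
After the change m₂ = 1 / (0.2493 + 0.1173) ≈ 2.7278, so M₂ = 2.7278 × 420 = 1145.676 million.
ΔM = M₂ − M₁ = 1145.676 − 1376.592 = -230.916 million.

-231 million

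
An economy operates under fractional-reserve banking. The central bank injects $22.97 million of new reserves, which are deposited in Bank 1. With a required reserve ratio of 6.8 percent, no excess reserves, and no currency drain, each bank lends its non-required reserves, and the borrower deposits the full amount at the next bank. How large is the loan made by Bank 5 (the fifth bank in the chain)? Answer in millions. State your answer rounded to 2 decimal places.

Each bank lends a fraction (1 − rr) = 0.9320 of the deposit it receives, so Bank 5 receives 22.97·0.9320^4 and lends 22.97·0.9320^5 ≈ 16.1525 million.

$16.15 million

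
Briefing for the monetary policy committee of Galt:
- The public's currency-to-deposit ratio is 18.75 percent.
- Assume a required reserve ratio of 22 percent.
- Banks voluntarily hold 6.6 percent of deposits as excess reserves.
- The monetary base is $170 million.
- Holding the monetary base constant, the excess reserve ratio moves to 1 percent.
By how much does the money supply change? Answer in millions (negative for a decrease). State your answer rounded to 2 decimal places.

$57.19 million

Initially m₁ = (1 + 0.1875) / (0.22 + 0.066 + 0.1875) ≈ 2.507920, so M₁ = 2.507920 × 170 = 426.3464 million.
After the change m₂ = (1 + 0.1875) / (0.22 + 0.01 + 0.1875) ≈ 2.844311, so M₂ = 2.844311 × 170 ≈ 483.5329 million.
ΔM = M₂ − M₁ = 483.5329 − 426.3464 = 57.1865 million.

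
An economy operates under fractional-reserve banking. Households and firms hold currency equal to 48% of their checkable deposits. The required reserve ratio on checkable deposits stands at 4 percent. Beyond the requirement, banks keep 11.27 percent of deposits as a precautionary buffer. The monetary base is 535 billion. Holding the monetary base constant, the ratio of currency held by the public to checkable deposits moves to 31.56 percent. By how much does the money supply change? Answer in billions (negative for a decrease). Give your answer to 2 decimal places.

Initially m₁ = (1 + 0.48) / (0.04 + 0.1127 + 0.48) ≈ 2.339181, so M₁ = 2.339181 × 535 ≈ 1251.4618 billion.
After the change m₂ = (1 + 0.3156) / (0.04 + 0.1127 + 0.3156) ≈ 2.809310, so M₂ = 2.809310 × 535 ≈ 1502.9808 billion.
ΔM = M₂ − M₁ = 1502.9808 − 1251.4618 = 251.519 billion.

251.52 billion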